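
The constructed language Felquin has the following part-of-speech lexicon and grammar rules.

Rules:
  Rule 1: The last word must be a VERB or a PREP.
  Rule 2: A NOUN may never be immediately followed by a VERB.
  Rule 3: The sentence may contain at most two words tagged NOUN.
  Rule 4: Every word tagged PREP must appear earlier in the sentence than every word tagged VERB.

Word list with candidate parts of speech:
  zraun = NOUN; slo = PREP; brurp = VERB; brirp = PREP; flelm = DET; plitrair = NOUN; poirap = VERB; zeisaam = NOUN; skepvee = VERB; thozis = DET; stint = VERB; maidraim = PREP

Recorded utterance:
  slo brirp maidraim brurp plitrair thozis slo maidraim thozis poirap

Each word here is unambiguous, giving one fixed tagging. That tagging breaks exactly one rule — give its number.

4

Fixed tagging: PREP PREP PREP VERB NOUN DET PREP PREP DET VERB.
Rule check: R1 pass, R2 pass, R3 pass, R4 fail.
Only rule 4 fails.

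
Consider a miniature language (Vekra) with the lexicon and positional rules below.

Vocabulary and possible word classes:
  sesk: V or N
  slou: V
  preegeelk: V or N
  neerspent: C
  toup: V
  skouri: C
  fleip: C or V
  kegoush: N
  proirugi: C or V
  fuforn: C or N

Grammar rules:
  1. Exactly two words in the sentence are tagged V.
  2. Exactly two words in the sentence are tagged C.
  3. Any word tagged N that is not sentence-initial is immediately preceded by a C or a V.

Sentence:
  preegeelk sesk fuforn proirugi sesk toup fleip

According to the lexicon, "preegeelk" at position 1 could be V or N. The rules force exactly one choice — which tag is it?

N

Candidates per position — 1:preegeelk {V,N}; 2:sesk {V,N}; 3:fuforn {C,N}; 4:proirugi {C,V}; 5:sesk {V,N}; 6:toup {V}; 7:fleip {C,V}.
Position 1: the remaining choice is settled jointly with positions 2, 3, 4, 5, 7 — only N at position 1 is part of a tagging that satisfies every rule.
That leaves exactly one tagging: N V N C N V C.
Verifying each rule — rule 1 ✓; rule 2 ✓; rule 3 ✓.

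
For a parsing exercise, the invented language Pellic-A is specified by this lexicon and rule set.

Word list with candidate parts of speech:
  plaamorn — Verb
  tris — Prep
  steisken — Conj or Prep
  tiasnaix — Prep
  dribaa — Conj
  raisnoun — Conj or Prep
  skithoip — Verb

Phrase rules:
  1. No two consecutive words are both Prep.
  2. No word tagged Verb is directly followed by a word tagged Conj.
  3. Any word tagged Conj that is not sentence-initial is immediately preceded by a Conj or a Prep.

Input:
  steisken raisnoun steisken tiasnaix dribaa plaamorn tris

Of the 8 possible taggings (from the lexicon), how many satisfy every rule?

Candidates per position — 1:steisken {Conj,Prep}; 2:raisnoun {Conj,Prep}; 3:steisken {Conj,Prep}; 4:tiasnaix {Prep}; 5:dribaa {Conj}; 6:plaamorn {Verb}; 7:tris {Prep}.
There are 8 candidate sequences in total.
The sequences that satisfy every rule: Conj Conj Conj Prep Conj Verb Prep; Conj Prep Conj Prep Conj Verb Prep; Prep Conj Conj Prep Conj Verb Prep.
Count = 3.

3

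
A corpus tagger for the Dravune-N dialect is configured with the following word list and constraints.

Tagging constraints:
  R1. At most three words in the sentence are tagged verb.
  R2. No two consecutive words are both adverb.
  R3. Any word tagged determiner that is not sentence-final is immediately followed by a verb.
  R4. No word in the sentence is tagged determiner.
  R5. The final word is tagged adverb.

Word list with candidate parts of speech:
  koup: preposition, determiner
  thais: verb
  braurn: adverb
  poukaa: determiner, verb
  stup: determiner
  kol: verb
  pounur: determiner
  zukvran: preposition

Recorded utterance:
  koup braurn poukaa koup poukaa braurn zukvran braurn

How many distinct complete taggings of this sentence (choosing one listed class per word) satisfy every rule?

Candidates per position — 1:koup {preposition,determiner}; 2:braurn {adverb}; 3:poukaa {determiner,verb}; 4:koup {preposition,determiner}; 5:poukaa {determiner,verb}; 6:braurn {adverb}; 7:zukvran {preposition}; 8:braurn {adverb}.
There are 16 candidate sequences in total.
The sequences that satisfy every rule: preposition adverb verb preposition verb adverb preposition adverb.
Count = 1.

1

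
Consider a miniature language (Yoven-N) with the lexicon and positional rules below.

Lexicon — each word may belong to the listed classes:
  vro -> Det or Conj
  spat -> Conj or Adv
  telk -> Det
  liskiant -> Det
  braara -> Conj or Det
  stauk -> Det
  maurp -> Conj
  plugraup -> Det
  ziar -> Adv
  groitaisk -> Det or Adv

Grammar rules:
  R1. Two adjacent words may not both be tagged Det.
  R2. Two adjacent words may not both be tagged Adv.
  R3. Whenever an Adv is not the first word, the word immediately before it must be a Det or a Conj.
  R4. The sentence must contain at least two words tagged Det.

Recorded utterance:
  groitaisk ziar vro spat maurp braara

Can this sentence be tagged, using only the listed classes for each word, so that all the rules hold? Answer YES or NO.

YES

Candidates per position — 1:groitaisk {Det,Adv}; 2:ziar {Adv}; 3:vro {Det,Conj}; 4:spat {Conj,Adv}; 5:maurp {Conj}; 6:braara {Conj,Det}.
One satisfying assignment: Det Adv Det Conj Conj Det.
Verifying each rule — rule 1 satisfied; rule 2 satisfied; rule 3 satisfied; rule 4 satisfied.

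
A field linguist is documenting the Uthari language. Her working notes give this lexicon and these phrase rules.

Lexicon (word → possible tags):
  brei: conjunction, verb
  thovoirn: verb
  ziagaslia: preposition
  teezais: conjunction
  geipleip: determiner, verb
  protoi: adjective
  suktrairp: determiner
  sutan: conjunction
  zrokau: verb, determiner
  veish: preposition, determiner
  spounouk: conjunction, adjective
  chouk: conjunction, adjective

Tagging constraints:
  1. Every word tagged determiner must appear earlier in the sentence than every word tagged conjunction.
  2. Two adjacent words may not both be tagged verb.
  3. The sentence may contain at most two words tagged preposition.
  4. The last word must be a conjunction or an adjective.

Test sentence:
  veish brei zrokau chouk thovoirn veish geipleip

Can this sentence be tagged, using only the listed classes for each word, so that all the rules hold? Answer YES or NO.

NO

Candidates per position — 1:veish {preposition,determiner}; 2:brei {conjunction,verb}; 3:zrokau {verb,determiner}; 4:chouk {conjunction,adjective}; 5:thovoirn {verb}; 6:veish {preposition,determiner}; 7:geipleip {determiner,verb}.
Rule 4 cannot be satisfied by any choice of tags from the lexicon.
So there is no consistent tagging.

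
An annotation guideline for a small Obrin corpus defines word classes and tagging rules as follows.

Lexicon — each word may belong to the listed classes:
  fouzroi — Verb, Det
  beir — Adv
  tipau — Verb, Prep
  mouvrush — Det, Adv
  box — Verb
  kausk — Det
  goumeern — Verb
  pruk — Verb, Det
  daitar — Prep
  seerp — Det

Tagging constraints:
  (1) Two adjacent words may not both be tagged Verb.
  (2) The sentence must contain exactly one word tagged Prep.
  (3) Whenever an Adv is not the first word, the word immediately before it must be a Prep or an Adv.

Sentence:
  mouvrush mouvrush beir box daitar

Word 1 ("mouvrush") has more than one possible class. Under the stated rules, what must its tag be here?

Adv

Candidates per position — 1:mouvrush {Det,Adv}; 2:mouvrush {Det,Adv}; 3:beir {Adv}; 4:box {Verb}; 5:daitar {Prep}.
Position 1: Det is ruled out by rule 3; that leaves Adv.
Position 2: Det is ruled out by rule 3; that leaves Adv.
That leaves exactly one tagging: Adv Adv Adv Verb Prep.
Checking: rule 1 ok; rule 2 ok; rule 3 ok.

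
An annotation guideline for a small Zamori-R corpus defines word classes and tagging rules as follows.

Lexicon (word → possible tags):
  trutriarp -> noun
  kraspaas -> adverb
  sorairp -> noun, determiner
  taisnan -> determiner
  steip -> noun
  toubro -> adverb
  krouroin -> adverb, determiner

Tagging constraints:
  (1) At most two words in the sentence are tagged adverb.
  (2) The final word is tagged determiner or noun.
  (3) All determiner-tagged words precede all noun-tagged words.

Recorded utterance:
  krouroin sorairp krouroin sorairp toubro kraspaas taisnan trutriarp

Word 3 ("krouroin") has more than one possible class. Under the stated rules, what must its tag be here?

Candidates per position — 1:krouroin {adverb,determiner}; 2:sorairp {noun,determiner}; 3:krouroin {adverb,determiner}; 4:sorairp {noun,determiner}; 5:toubro {adverb}; 6:kraspaas {adverb}; 7:taisnan {determiner}; 8:trutriarp {noun}.
If word 1 were adverb, no tagging could satisfy rule 1; so word 1 is determiner.
If word 2 were noun, no tagging could satisfy rule 3; so word 2 is determiner.
If word 3 were adverb, no tagging could satisfy rule 1; so word 3 is determiner.
If word 4 were noun, no tagging could satisfy rule 3; so word 4 is determiner.
The only consistent sequence is: determiner determiner determiner determiner adverb adverb determiner noun.
Check: rule 1 ✓; rule 2 ✓; rule 3 ✓.

determiner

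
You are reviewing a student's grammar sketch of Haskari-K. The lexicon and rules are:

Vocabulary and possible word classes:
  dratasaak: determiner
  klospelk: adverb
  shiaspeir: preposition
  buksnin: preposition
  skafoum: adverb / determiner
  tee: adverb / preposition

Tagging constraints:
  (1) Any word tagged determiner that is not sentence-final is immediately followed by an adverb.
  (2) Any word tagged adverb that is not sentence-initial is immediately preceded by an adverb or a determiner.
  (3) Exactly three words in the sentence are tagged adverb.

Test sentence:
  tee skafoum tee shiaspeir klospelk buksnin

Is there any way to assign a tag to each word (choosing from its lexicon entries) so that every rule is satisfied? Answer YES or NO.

NO

Candidates per position — 1:tee {adverb,preposition}; 2:skafoum {adverb,determiner}; 3:tee {adverb,preposition}; 4:shiaspeir {preposition}; 5:klospelk {adverb}; 6:buksnin {preposition}.
Rule 2 cannot be satisfied by any choice of tags from the lexicon.
So there is no consistent tagging.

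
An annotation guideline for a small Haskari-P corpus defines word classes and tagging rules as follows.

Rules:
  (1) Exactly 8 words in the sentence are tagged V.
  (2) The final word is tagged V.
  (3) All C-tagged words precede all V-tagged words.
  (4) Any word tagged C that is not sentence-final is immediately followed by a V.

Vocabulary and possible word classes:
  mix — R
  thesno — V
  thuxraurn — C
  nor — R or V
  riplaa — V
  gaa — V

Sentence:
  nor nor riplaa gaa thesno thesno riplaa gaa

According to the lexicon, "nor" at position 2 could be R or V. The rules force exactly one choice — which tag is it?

Candidates per position — 1:nor {R,V}; 2:nor {R,V}; 3:riplaa {V}; 4:gaa {V}; 5:thesno {V}; 6:thesno {V}; 7:riplaa {V}; 8:gaa {V}.
Position 1: tagging it R would leave rule 1 unsatisfiable, so it must be V.
Position 2: tagging it R would leave rule 1 unsatisfiable, so it must be V.
The unique satisfying tagging is: V V V V V V V V.
Check: rule 1 satisfied; rule 2 satisfied; rule 3 satisfied; rule 4 satisfied.

V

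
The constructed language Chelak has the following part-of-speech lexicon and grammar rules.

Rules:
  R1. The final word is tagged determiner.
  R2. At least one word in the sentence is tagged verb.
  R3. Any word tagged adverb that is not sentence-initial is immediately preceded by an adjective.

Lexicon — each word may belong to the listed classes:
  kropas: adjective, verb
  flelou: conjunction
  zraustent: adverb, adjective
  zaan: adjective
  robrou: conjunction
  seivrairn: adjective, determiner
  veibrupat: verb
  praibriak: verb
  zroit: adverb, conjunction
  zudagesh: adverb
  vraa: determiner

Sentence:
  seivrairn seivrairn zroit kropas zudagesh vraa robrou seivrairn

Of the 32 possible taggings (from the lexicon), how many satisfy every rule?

Candidates per position — 1:seivrairn {adjective,determiner}; 2:seivrairn {adjective,determiner}; 3:zroit {adverb,conjunction}; 4:kropas {adjective,verb}; 5:zudagesh {adverb}; 6:vraa {determiner}; 7:robrou {conjunction}; 8:seivrairn {adjective,determiner}.
There are 32 candidate sequences in total.
Every candidate sequence violates at least one rule; no consistent tagging exists.
Count = 0.

0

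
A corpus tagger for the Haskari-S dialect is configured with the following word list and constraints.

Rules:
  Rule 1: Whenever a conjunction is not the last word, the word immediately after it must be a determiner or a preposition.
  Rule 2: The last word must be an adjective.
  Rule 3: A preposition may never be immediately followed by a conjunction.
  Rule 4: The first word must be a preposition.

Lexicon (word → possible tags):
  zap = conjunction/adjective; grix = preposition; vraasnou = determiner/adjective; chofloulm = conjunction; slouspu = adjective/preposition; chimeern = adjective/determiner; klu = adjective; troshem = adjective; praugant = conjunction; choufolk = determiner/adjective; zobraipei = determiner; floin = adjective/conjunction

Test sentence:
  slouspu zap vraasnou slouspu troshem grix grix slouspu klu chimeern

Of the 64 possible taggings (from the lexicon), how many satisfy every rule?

Candidates per position — 1:slouspu {adjective,preposition}; 2:zap {conjunction,adjective}; 3:vraasnou {determiner,adjective}; 4:slouspu {adjective,preposition}; 5:troshem {adjective}; 6:grix {preposition}; 7:grix {preposition}; 8:slouspu {adjective,preposition}; 9:klu {adjective}; 10:chimeern {adjective,determiner}.
There are 64 candidate sequences in total.
Checking each against the rules leaves 8 sequences.
Count = 8.

8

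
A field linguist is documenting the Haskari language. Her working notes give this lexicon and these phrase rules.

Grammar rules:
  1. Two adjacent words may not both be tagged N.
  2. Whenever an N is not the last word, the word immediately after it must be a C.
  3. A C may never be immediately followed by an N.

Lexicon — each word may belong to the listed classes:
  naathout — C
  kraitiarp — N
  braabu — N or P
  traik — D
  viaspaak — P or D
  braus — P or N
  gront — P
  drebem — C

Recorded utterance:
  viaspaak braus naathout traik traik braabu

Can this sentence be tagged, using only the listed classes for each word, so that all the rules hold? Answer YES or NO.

Candidates per position — 1:viaspaak {P,D}; 2:braus {P,N}; 3:naathout {C}; 4:traik {D}; 5:traik {D}; 6:braabu {N,P}.
One satisfying assignment: P N C D D N.
Checking: rule 1 holds; rule 2 holds; rule 3 holds.

YES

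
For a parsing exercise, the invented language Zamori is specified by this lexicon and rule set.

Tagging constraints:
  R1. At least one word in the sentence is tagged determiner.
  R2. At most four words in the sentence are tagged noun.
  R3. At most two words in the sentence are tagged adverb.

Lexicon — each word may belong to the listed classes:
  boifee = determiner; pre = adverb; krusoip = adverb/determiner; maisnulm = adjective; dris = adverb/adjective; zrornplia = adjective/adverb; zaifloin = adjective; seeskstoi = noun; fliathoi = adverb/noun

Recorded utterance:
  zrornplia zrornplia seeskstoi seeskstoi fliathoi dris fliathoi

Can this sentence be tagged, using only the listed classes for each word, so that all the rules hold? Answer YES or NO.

NO

Candidates per position — 1:zrornplia {adjective,adverb}; 2:zrornplia {adjective,adverb}; 3:seeskstoi {noun}; 4:seeskstoi {noun}; 5:fliathoi {adverb,noun}; 6:dris {adverb,adjective}; 7:fliathoi {adverb,noun}.
Rule 1 cannot be satisfied by any choice of tags from the lexicon.
So there is no consistent tagging.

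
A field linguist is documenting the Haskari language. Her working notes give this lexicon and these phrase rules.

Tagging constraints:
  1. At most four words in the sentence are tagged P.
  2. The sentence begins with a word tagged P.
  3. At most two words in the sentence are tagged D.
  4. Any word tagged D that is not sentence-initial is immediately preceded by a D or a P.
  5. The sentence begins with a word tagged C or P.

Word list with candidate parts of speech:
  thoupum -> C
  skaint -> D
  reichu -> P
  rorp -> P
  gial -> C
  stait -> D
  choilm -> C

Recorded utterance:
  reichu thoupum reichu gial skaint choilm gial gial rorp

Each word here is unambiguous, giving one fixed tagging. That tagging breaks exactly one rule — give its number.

4

Fixed tagging: P C P C D C C C P.
Applying the rules: R1 ok, R2 ok, R3 ok, R4 fails, R5 ok.
Only rule 4 fails.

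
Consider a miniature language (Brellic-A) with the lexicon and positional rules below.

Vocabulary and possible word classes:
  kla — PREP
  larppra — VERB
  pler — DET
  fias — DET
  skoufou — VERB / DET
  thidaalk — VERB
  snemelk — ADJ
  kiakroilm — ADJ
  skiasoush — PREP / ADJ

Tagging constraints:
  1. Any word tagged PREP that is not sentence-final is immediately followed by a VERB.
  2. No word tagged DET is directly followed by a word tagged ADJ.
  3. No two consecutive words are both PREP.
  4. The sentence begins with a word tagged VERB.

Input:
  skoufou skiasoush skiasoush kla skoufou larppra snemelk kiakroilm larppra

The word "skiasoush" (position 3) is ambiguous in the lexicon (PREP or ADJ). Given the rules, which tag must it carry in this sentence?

Candidates per position — 1:skoufou {VERB,DET}; 2:skiasoush {PREP,ADJ}; 3:skiasoush {PREP,ADJ}; 4:kla {PREP}; 5:skoufou {VERB,DET}; 6:larppra {VERB}; 7:snemelk {ADJ}; 8:kiakroilm {ADJ}; 9:larppra {VERB}.
Word 1 cannot be DET — rule 4 would then fail for every completion. It is VERB.
Word 2 cannot be PREP — rule 1 would then fail for every completion. It is ADJ.
Word 3 cannot be PREP — rule 1 would then fail for every completion. It is ADJ.
Word 5 cannot be DET — rule 1 would then fail for every completion. It is VERB.
The unique satisfying tagging is: VERB ADJ ADJ PREP VERB VERB ADJ ADJ VERB.
Verifying each rule — rule 1 satisfied; rule 2 satisfied; rule 3 satisfied; rule 4 satisfied.

ADJ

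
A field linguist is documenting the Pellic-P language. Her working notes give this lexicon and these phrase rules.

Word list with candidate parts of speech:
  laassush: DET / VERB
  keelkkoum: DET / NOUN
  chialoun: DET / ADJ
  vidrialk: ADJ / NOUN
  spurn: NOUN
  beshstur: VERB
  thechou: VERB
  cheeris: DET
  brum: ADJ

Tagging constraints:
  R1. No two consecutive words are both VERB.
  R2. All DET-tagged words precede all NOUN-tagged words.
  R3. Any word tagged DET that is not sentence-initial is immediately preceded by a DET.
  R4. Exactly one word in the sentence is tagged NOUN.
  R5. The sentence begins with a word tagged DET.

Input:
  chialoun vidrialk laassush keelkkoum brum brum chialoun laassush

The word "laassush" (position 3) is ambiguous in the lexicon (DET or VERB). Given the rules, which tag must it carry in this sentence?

Candidates per position — 1:chialoun {DET,ADJ}; 2:vidrialk {ADJ,NOUN}; 3:laassush {DET,VERB}; 4:keelkkoum {DET,NOUN}; 5:brum {ADJ}; 6:brum {ADJ}; 7:chialoun {DET,ADJ}; 8:laassush {DET,VERB}.
Position 1: ADJ is ruled out by rule 5; that leaves DET.
Position 3: DET is ruled out by rule 3; that leaves VERB.
Position 4: DET is ruled out by rule 3; that leaves NOUN.
Position 7: DET is ruled out by rule 2; that leaves ADJ.
Position 8: DET is ruled out by rule 2; that leaves VERB.
Position 2: NOUN is ruled out by rule 4; that leaves ADJ.
So the tagging must be: DET ADJ VERB NOUN ADJ ADJ ADJ VERB.
Check: rule 1 ok; rule 2 ok; rule 3 ok; rule 4 ok; rule 5 ok.

VERB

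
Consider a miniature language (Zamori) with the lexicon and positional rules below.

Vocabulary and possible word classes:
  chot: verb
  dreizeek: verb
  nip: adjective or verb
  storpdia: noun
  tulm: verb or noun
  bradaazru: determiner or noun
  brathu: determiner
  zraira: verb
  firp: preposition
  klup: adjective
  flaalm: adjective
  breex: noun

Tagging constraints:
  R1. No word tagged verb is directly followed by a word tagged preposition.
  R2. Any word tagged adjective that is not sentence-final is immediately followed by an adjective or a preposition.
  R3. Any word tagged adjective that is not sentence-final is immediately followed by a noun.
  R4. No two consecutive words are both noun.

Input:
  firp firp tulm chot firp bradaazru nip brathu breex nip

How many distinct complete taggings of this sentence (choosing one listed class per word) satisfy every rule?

Candidates per position — 1:firp {preposition}; 2:firp {preposition}; 3:tulm {verb,noun}; 4:chot {verb}; 5:firp {preposition}; 6:bradaazru {determiner,noun}; 7:nip {adjective,verb}; 8:brathu {determiner}; 9:breex {noun}; 10:nip {adjective,verb}.
There are 16 candidate sequences in total.
Rule 1 cannot be satisfied by any choice of tags from the lexicon.
So there is no consistent tagging.
Count = 0.

0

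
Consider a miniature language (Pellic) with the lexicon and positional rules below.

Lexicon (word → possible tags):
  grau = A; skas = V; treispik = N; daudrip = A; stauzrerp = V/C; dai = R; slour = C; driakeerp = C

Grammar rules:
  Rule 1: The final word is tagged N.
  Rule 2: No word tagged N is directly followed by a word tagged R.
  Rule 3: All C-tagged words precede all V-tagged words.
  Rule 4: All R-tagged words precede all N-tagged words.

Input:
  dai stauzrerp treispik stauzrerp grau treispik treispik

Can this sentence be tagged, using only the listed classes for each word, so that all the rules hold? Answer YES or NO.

YES

Candidates per position — 1:dai {R}; 2:stauzrerp {V,C}; 3:treispik {N}; 4:stauzrerp {V,C}; 5:grau {A}; 6:treispik {N}; 7:treispik {N}.
One satisfying assignment: R V N V A N N.
Check: rule 1 holds; rule 2 holds; rule 3 holds; rule 4 holds.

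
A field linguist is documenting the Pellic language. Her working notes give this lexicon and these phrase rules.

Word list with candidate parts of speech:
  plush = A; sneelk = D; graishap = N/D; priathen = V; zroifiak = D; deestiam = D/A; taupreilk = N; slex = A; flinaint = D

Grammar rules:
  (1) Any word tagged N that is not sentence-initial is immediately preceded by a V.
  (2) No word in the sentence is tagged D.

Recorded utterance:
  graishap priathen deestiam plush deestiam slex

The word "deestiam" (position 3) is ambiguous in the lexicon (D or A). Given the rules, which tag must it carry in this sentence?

A

Candidates per position — 1:graishap {N,D}; 2:priathen {V}; 3:deestiam {D,A}; 4:plush {A}; 5:deestiam {D,A}; 6:slex {A}.
If word 1 were D, no tagging could satisfy rule 2; so word 1 is N.
If word 3 were D, no tagging could satisfy rule 2; so word 3 is A.
If word 5 were D, no tagging could satisfy rule 2; so word 5 is A.
That leaves exactly one tagging: N V A A A A.
Rule-by-rule: rule 1 satisfied; rule 2 satisfied.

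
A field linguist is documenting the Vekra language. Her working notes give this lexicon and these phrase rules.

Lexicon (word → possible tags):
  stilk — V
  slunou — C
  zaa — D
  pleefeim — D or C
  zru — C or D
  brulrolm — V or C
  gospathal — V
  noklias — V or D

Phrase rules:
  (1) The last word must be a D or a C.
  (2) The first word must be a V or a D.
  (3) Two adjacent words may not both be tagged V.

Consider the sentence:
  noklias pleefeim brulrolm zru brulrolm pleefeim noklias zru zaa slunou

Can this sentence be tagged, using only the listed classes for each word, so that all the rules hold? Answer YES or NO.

YES

Candidates per position — 1:noklias {V,D}; 2:pleefeim {D,C}; 3:brulrolm {V,C}; 4:zru {C,D}; 5:brulrolm {V,C}; 6:pleefeim {D,C}; 7:noklias {V,D}; 8:zru {C,D}; 9:zaa {D}; 10:slunou {C}.
One satisfying assignment: D C C D V C D C D C.
Rule-by-rule: rule 1 satisfied; rule 2 satisfied; rule 3 satisfied.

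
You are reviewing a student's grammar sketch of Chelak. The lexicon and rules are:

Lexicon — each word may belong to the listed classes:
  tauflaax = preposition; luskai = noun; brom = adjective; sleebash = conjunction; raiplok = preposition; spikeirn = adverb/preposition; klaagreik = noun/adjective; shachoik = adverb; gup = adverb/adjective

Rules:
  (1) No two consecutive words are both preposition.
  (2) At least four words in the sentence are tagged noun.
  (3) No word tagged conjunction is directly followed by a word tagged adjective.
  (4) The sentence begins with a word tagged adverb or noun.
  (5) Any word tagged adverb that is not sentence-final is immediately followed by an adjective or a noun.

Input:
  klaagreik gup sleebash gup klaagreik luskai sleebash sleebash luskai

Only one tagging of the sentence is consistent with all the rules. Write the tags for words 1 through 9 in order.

noun adjective conjunction adverb noun noun conjunction conjunction noun

Candidates per position — 1:klaagreik {noun,adjective}; 2:gup {adverb,adjective}; 3:sleebash {conjunction}; 4:gup {adverb,adjective}; 5:klaagreik {noun,adjective}; 6:luskai {noun}; 7:sleebash {conjunction}; 8:sleebash {conjunction}; 9:luskai {noun}.
Word 1 cannot be adjective — rule 2 would then fail for every completion. It is noun.
Word 2 cannot be adverb — rule 5 would then fail for every completion. It is adjective.
Word 4 cannot be adjective — rule 3 would then fail for every completion. It is adverb.
Word 5 cannot be adjective — rule 2 would then fail for every completion. It is noun.
So the tagging must be: noun adjective conjunction adverb noun noun conjunction conjunction noun.
Verifying each rule — rule 1 ✓; rule 2 ✓; rule 3 ✓; rule 4 ✓; rule 5 ✓.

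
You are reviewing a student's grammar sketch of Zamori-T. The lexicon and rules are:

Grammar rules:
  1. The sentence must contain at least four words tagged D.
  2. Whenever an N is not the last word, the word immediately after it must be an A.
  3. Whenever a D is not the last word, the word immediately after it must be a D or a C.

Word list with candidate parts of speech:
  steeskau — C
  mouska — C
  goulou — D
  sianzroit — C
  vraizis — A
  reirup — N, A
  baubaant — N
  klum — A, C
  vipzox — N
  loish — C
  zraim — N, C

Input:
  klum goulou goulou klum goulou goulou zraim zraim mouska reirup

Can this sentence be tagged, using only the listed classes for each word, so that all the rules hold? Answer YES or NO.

Candidates per position — 1:klum {A,C}; 2:goulou {D}; 3:goulou {D}; 4:klum {A,C}; 5:goulou {D}; 6:goulou {D}; 7:zraim {N,C}; 8:zraim {N,C}; 9:mouska {C}; 10:reirup {N,A}.
One satisfying assignment: C D D C D D C C C N.
Check: rule 1 holds; rule 2 holds; rule 3 holds.

YES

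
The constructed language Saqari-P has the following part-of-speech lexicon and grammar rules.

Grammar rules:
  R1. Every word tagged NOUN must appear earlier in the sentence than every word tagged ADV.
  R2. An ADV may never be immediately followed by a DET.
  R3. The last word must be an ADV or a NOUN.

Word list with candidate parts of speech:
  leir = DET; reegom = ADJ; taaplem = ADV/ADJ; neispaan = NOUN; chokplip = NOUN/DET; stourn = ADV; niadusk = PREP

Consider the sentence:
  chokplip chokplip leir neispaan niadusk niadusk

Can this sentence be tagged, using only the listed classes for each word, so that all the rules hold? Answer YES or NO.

Candidates per position — 1:chokplip {NOUN,DET}; 2:chokplip {NOUN,DET}; 3:leir {DET}; 4:neispaan {NOUN}; 5:niadusk {PREP}; 6:niadusk {PREP}.
Rule 3 cannot be satisfied by any choice of tags from the lexicon.
So there is no consistent tagging.

NO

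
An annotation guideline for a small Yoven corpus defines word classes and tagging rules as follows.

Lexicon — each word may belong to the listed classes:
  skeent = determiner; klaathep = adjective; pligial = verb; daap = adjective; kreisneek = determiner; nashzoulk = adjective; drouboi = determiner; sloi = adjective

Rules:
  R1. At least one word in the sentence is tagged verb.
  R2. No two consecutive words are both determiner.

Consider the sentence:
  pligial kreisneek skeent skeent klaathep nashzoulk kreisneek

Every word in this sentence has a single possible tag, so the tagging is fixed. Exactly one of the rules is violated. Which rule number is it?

Fixed tagging: verb determiner determiner determiner adjective adjective determiner.
Rule check: R1 pass, R2 fail.
Only rule 2 fails.

2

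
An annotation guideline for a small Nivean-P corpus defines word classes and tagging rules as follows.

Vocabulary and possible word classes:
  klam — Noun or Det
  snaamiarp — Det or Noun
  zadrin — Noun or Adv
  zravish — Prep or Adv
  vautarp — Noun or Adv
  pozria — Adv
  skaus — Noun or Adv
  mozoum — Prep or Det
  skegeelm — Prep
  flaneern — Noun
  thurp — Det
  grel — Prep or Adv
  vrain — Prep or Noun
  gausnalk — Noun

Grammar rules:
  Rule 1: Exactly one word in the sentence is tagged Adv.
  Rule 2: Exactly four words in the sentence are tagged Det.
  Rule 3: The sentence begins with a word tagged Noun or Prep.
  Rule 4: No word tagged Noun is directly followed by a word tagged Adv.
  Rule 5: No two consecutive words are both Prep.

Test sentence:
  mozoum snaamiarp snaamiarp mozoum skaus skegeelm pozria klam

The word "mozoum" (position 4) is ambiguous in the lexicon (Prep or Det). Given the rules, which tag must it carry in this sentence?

Candidates per position — 1:mozoum {Prep,Det}; 2:snaamiarp {Det,Noun}; 3:snaamiarp {Det,Noun}; 4:mozoum {Prep,Det}; 5:skaus {Noun,Adv}; 6:skegeelm {Prep}; 7:pozria {Adv}; 8:klam {Noun,Det}.
Position 1: Det is ruled out by rule 3; that leaves Prep.
Position 2: Noun is ruled out by rule 2; that leaves Det.
Position 3: Noun is ruled out by rule 2; that leaves Det.
Position 4: Prep is ruled out by rule 2; that leaves Det.
Position 5: Adv is ruled out by rule 1; that leaves Noun.
Position 8: Noun is ruled out by rule 2; that leaves Det.
The only consistent sequence is: Prep Det Det Det Noun Prep Adv Det.
Verifying each rule — rule 1 ✓; rule 2 ✓; rule 3 ✓; rule 4 ✓; rule 5 ✓.

Det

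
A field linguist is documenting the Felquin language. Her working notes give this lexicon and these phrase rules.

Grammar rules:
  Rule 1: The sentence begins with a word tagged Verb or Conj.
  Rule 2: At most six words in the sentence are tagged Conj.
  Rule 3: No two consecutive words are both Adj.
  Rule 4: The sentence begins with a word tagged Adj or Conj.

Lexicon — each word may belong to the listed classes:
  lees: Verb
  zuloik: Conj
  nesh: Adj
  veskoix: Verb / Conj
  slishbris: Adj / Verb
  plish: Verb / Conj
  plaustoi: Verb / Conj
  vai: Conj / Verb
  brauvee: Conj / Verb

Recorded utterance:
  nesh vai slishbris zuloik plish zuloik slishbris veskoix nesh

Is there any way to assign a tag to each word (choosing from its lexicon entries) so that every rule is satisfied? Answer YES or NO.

NO

Candidates per position — 1:nesh {Adj}; 2:vai {Conj,Verb}; 3:slishbris {Adj,Verb}; 4:zuloik {Conj}; 5:plish {Verb,Conj}; 6:zuloik {Conj}; 7:slishbris {Adj,Verb}; 8:veskoix {Verb,Conj}; 9:nesh {Adj}.
Rule 1 cannot be satisfied by any choice of tags from the lexicon.
So there is no consistent tagging.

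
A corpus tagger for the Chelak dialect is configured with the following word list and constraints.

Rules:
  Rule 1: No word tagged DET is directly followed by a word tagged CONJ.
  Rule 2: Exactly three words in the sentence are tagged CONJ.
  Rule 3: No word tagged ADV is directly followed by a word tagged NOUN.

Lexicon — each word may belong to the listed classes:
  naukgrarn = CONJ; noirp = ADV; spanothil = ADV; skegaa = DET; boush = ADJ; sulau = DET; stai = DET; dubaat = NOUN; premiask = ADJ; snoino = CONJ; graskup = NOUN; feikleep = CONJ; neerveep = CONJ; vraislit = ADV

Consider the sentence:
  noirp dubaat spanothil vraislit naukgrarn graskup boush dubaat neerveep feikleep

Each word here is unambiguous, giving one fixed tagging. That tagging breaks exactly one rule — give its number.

Fixed tagging: ADV NOUN ADV ADV CONJ NOUN ADJ NOUN CONJ CONJ.
Rule check: R1 ok, R2 ok, R3 fails.
Only rule 3 fails.

3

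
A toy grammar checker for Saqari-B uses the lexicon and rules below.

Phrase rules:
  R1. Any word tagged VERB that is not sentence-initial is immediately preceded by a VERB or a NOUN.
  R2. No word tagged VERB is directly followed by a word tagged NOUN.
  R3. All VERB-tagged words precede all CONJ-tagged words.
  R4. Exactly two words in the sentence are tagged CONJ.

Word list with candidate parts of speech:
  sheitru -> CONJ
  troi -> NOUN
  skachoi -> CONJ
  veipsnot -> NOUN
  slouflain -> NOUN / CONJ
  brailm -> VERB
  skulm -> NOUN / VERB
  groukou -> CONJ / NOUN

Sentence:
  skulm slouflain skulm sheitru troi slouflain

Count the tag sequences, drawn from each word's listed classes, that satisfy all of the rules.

4

Candidates per position — 1:skulm {NOUN,VERB}; 2:slouflain {NOUN,CONJ}; 3:skulm {NOUN,VERB}; 4:sheitru {CONJ}; 5:troi {NOUN}; 6:slouflain {NOUN,CONJ}.
There are 16 candidate sequences in total.
The sequences that satisfy every rule: NOUN NOUN NOUN CONJ NOUN CONJ; NOUN NOUN VERB CONJ NOUN CONJ; NOUN CONJ NOUN CONJ NOUN NOUN; VERB CONJ NOUN CONJ NOUN NOUN.
Count = 4.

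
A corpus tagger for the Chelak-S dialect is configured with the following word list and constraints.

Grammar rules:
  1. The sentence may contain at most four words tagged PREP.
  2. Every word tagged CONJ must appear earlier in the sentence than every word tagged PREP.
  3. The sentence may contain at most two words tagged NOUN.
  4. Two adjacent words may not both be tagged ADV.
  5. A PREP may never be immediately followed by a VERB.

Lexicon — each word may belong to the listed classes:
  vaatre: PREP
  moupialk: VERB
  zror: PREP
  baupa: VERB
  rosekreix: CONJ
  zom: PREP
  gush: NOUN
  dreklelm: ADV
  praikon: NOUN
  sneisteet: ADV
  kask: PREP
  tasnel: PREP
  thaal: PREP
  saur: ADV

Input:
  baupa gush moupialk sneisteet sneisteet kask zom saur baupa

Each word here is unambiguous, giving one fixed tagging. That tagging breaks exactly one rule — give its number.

Fixed tagging: VERB NOUN VERB ADV ADV PREP PREP ADV VERB.
Rule check: R1 ok, R2 ok, R3 ok, R4 fails, R5 ok.
Only rule 4 fails.

4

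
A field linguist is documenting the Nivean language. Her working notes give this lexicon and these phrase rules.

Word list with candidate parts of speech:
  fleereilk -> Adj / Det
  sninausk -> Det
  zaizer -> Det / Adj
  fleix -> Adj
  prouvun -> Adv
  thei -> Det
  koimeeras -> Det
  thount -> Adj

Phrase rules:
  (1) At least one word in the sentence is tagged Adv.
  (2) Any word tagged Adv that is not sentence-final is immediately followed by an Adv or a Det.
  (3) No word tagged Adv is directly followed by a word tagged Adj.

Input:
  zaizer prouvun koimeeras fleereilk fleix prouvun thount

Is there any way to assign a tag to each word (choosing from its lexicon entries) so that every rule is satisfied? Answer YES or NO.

NO

Candidates per position — 1:zaizer {Det,Adj}; 2:prouvun {Adv}; 3:koimeeras {Det}; 4:fleereilk {Adj,Det}; 5:fleix {Adj}; 6:prouvun {Adv}; 7:thount {Adj}.
Rule 2 cannot be satisfied by any choice of tags from the lexicon.
So there is no consistent tagging.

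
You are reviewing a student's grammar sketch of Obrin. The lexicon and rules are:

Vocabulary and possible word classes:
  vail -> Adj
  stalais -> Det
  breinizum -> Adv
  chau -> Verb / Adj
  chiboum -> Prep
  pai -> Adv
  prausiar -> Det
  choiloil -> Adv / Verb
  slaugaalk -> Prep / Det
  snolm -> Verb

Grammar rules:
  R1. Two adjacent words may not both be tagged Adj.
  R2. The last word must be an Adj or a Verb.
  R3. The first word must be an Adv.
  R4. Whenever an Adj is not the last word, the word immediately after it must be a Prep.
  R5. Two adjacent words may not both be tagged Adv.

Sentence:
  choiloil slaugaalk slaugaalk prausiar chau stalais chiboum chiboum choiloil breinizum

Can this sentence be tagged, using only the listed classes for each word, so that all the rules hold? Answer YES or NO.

Candidates per position — 1:choiloil {Adv,Verb}; 2:slaugaalk {Prep,Det}; 3:slaugaalk {Prep,Det}; 4:prausiar {Det}; 5:chau {Verb,Adj}; 6:stalais {Det}; 7:chiboum {Prep}; 8:chiboum {Prep}; 9:choiloil {Adv,Verb}; 10:breinizum {Adv}.
Rule 2 cannot be satisfied by any choice of tags from the lexicon.
So there is no consistent tagging.

NO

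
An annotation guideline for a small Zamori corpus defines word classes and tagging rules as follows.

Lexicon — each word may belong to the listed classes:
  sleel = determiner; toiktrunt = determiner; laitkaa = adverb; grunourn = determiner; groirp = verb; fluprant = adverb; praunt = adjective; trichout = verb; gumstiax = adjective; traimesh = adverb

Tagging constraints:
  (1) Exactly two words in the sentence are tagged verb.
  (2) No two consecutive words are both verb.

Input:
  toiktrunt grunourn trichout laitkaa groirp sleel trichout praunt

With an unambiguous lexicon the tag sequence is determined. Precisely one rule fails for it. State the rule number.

Fixed tagging: determiner determiner verb adverb verb determiner verb adjective.
Checking each rule: R1 violated, R2 holds.
Only rule 1 fails.

1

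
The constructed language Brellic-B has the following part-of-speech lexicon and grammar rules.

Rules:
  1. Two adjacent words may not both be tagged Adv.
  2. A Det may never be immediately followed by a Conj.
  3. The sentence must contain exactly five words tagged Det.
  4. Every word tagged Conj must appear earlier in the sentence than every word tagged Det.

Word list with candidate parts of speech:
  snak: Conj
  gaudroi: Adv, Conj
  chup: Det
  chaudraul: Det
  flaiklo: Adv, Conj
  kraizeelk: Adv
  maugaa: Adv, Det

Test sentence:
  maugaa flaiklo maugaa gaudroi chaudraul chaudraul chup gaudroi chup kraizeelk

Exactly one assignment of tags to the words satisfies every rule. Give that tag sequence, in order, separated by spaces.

Candidates per position — 1:maugaa {Adv,Det}; 2:flaiklo {Adv,Conj}; 3:maugaa {Adv,Det}; 4:gaudroi {Adv,Conj}; 5:chaudraul {Det}; 6:chaudraul {Det}; 7:chup {Det}; 8:gaudroi {Adv,Conj}; 9:chup {Det}; 10:kraizeelk {Adv}.
At position 8, choosing Conj makes rule 2 impossible to satisfy; hence Adv.
The remaining ambiguous positions (1, 2, 3, 4) are resolved jointly — only one combination satisfies every rule.
The unique satisfying tagging is: Adv Conj Det Adv Det Det Det Adv Det Adv.
Verifying each rule — rule 1 holds; rule 2 holds; rule 3 holds; rule 4 holds.

Adv Conj Det Adv Det Det Det Adv Det Adv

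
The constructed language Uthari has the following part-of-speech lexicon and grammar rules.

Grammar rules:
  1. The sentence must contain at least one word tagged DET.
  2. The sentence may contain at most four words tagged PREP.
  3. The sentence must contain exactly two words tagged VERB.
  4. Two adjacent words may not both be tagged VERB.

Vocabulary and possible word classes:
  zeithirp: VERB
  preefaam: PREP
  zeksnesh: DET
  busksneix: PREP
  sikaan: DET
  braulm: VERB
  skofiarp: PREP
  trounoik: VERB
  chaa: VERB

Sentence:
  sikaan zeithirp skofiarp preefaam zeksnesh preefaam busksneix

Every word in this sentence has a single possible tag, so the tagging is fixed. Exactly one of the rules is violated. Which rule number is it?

3

Fixed tagging: DET VERB PREP PREP DET PREP PREP.
Rule check: R1 ✓, R2 ✓, R3 ✗, R4 ✓.
Only rule 3 fails.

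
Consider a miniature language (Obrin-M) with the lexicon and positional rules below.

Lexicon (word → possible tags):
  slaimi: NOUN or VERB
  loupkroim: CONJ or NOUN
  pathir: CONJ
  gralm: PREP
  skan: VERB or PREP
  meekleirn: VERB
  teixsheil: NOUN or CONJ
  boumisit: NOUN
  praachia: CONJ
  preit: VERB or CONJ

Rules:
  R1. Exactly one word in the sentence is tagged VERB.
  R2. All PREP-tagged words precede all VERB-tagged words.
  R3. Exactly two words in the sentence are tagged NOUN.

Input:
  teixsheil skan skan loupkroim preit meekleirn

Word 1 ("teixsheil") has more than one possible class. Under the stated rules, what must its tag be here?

Candidates per position — 1:teixsheil {NOUN,CONJ}; 2:skan {VERB,PREP}; 3:skan {VERB,PREP}; 4:loupkroim {CONJ,NOUN}; 5:preit {VERB,CONJ}; 6:meekleirn {VERB}.
At position 1, choosing CONJ makes rule 3 impossible to satisfy; hence NOUN.
At position 2, choosing VERB makes rule 1 impossible to satisfy; hence PREP.
At position 3, choosing VERB makes rule 1 impossible to satisfy; hence PREP.
At position 4, choosing CONJ makes rule 3 impossible to satisfy; hence NOUN.
At position 5, choosing VERB makes rule 1 impossible to satisfy; hence CONJ.
That leaves exactly one tagging: NOUN PREP PREP NOUN CONJ VERB.
Check: rule 1 holds; rule 2 holds; rule 3 holds.

NOUN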